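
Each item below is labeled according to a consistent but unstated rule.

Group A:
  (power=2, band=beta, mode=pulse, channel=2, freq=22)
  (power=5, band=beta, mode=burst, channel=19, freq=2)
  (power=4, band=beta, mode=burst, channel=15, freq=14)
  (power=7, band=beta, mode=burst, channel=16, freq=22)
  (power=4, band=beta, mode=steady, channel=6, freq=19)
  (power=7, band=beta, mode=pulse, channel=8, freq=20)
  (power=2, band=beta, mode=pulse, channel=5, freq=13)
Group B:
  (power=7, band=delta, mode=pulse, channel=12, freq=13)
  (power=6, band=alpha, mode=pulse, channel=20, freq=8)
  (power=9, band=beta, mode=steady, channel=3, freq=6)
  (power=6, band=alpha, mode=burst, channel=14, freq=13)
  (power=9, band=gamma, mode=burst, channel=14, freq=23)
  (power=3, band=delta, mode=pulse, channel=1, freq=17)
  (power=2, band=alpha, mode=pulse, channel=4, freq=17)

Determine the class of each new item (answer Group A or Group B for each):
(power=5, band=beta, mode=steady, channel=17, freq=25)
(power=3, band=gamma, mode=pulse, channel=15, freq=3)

One predicate separates the groups cleanly: band is beta AND power ≤ 7.
(power=5, band=beta, mode=steady, channel=17, freq=25) → band is beta, power = 5 → Group A. (power=3, band=gamma, mode=pulse, channel=15, freq=3) → band is gamma, power = 3 → Group B.

Group A, Group B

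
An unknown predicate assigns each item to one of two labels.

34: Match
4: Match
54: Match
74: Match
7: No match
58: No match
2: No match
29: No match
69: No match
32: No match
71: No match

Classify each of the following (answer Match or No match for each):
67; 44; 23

Looking at the examples, the only property every 'Match' case has and every 'No match' case lacks is: ends in digit 4.
67: No match (last digit 7). 44: Match (last digit 4). 23: No match (last digit 3).

No match, Match, No match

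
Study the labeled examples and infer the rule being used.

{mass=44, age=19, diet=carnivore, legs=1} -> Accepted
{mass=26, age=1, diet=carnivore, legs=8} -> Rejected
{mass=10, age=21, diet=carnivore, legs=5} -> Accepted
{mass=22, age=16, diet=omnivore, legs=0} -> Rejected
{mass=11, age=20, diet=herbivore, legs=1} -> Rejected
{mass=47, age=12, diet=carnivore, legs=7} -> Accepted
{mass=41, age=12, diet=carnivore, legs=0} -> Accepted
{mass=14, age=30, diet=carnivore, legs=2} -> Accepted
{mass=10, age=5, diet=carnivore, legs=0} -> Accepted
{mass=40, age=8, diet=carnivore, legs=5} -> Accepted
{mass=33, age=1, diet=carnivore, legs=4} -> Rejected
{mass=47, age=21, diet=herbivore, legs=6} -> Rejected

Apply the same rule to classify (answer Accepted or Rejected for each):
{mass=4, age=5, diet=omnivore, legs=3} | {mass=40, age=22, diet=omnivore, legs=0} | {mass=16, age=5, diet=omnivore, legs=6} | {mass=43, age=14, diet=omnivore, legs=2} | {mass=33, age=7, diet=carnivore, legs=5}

The distinguishing property — diet is carnivore AND age ≥ 5 — holds for all the 'Accepted' cases and none of the 'Rejected' cases.

Rejected, Rejected, Rejected, Rejected, Accepted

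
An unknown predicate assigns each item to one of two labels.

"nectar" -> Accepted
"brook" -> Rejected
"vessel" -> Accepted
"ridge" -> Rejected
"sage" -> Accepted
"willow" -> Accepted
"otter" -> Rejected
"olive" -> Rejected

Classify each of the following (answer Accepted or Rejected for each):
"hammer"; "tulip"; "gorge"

Accepted, Rejected, Rejected

Every 'Accepted' example satisfies: even length. None of the 'Rejected' examples do.
"hammer": length 6, qualifies → Accepted. "tulip": length 5, fails the rule → Rejected. "gorge": length 5, fails the rule → Rejected.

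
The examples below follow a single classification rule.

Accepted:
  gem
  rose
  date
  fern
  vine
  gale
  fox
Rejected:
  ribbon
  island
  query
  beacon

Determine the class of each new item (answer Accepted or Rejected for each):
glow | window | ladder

Accepted, Rejected, Rejected

The simplest hypothesis consistent with all the labels is: length ≤ 4.
glow: length 4, has this property → Accepted. window: length 6, does not fit → Rejected. ladder: length 6, does not fit → Rejected.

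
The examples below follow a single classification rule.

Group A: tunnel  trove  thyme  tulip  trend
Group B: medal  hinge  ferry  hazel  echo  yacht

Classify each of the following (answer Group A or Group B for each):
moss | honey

Group B, Group B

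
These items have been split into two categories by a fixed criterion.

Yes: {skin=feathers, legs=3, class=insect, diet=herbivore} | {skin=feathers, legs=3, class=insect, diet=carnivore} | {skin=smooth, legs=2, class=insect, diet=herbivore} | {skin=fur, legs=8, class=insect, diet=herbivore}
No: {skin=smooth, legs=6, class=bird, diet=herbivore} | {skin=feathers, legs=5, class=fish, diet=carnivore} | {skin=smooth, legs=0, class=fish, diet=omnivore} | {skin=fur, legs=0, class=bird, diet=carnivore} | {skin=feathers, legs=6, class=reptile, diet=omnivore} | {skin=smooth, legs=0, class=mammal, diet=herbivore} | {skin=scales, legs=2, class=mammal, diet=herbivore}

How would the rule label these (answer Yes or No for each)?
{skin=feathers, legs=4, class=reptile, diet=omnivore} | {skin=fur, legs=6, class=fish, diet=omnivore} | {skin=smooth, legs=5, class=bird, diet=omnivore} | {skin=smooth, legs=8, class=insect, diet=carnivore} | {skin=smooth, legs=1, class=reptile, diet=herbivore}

No, No, No, Yes, No

The classifier is using: class is insect.
{skin=feathers, legs=4, class=reptile, diet=omnivore}: class is reptile — lacks this property, so No. {skin=fur, legs=6, class=fish, diet=omnivore}: class is fish — lacks this property, so No. {skin=smooth, legs=5, class=bird, diet=omnivore}: class is bird — lacks this property, so No. {skin=smooth, legs=8, class=insect, diet=carnivore}: class is insect — checks out, so Yes. {skin=smooth, legs=1, class=reptile, diet=herbivore}: class is reptile — lacks this property, so No.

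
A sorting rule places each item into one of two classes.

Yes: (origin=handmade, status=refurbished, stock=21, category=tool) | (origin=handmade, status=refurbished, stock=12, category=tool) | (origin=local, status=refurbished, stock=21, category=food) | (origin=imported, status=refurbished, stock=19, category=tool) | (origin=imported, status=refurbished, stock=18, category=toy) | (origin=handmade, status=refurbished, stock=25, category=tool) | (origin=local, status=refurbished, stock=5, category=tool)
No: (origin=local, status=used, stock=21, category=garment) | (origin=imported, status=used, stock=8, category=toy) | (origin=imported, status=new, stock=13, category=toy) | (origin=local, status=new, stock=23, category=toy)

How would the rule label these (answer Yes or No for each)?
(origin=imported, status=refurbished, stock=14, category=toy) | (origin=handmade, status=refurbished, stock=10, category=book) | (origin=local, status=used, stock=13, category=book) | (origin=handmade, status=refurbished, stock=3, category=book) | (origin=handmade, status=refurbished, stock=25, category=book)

A rule that fits every label: status is refurbished — true of each 'Yes' example, false of each 'No' one.
(origin=imported, status=refurbished, stock=14, category=toy) → status is refurbished → Yes.
(origin=handmade, status=refurbished, stock=10, category=book) → status is refurbished → Yes.
(origin=local, status=used, stock=13, category=book) → status is used → No.
(origin=handmade, status=refurbished, stock=3, category=book) → status is refurbished → Yes.
(origin=handmade, status=refurbished, stock=25, category=book) → status is refurbished → Yes.

Yes, Yes, No, Yes, Yes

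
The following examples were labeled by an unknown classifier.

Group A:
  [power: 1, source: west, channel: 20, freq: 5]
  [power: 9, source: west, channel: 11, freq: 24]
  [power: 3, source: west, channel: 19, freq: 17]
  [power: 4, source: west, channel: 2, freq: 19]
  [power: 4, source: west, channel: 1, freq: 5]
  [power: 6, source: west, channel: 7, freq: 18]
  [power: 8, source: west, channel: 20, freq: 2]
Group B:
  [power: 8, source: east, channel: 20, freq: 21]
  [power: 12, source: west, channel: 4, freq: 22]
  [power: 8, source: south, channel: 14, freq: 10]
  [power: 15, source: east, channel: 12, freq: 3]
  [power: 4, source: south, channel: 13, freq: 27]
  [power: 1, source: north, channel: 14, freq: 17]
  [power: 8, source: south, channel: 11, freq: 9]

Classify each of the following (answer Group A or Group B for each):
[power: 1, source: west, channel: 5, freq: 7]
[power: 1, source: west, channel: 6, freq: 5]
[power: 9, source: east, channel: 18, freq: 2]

All 'Group A' examples share one property — source is west AND power ≤ 9 — and every 'Group B' example lacks it.
Group A: [power: 1, source: west, channel: 5, freq: 7], since source is west, power = 1.
Group A: [power: 1, source: west, channel: 6, freq: 5], since source is west, power = 1.
Group B: [power: 9, source: east, channel: 18, freq: 2], since source is east, power = 9.

Group A, Group A, Group B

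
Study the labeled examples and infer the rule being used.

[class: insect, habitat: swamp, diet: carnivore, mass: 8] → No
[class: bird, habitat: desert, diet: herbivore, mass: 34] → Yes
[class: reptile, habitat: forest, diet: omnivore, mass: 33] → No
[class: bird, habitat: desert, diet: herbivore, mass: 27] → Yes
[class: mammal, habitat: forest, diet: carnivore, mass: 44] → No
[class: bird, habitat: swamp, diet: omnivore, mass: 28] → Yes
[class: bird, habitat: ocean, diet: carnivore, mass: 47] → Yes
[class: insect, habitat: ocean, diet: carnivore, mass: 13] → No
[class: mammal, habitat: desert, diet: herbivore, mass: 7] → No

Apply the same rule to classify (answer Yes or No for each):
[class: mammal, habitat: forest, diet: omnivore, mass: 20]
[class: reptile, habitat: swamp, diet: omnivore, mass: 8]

No, No

'Yes' ⟺ class is bird.
[class: mammal, habitat: forest, diet: omnivore, mass: 20]: No (class is mammal). [class: reptile, habitat: swamp, diet: omnivore, mass: 8]: No (class is reptile).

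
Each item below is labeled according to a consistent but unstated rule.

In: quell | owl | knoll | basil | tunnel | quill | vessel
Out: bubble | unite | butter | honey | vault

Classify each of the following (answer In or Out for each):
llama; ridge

One predicate separates the groups cleanly: ends with 'l'.

Out, Out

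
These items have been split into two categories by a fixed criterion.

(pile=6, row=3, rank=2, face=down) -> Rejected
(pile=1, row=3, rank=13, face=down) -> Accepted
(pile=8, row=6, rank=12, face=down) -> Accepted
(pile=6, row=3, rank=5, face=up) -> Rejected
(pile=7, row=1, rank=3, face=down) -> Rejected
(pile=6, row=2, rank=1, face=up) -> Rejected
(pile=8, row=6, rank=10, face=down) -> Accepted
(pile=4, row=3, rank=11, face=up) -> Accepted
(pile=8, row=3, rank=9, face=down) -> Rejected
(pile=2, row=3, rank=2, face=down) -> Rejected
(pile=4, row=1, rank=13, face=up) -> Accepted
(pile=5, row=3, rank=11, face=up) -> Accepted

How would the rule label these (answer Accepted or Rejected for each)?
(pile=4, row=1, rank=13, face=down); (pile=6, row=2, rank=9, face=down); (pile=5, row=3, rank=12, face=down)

Every 'Accepted' example satisfies: rank ≥ 10. None of the 'Rejected' examples do.

Accepted, Rejected, Accepted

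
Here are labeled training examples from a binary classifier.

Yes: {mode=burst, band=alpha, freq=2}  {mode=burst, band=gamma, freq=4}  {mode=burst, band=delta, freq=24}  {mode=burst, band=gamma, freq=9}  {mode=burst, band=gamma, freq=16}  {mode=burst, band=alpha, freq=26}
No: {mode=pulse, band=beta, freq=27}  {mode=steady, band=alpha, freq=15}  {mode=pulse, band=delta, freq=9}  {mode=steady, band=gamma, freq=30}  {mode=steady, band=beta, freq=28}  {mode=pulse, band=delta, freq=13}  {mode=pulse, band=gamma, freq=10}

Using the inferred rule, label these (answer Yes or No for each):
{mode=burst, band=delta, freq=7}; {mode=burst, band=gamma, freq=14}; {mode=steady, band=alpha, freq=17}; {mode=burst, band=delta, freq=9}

All 'Yes' examples share one property — mode is burst — and every 'No' example lacks it.
{mode=burst, band=delta, freq=7}: mode is burst, has this property → Yes.
{mode=burst, band=gamma, freq=14}: mode is burst, has this property → Yes.
{mode=steady, band=alpha, freq=17}: mode is steady, fails this test → No.
{mode=burst, band=delta, freq=9}: mode is burst, has this property → Yes.

Yes, Yes, No, Yes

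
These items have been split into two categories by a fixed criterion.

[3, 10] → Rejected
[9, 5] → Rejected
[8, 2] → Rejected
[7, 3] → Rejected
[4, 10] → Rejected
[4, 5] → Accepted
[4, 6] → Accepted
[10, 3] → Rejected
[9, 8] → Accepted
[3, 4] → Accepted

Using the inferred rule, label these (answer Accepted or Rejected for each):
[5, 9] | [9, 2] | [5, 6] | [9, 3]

The classifier is using: |first − second| ≤ 2.

Rejected, Rejected, Accepted, Rejected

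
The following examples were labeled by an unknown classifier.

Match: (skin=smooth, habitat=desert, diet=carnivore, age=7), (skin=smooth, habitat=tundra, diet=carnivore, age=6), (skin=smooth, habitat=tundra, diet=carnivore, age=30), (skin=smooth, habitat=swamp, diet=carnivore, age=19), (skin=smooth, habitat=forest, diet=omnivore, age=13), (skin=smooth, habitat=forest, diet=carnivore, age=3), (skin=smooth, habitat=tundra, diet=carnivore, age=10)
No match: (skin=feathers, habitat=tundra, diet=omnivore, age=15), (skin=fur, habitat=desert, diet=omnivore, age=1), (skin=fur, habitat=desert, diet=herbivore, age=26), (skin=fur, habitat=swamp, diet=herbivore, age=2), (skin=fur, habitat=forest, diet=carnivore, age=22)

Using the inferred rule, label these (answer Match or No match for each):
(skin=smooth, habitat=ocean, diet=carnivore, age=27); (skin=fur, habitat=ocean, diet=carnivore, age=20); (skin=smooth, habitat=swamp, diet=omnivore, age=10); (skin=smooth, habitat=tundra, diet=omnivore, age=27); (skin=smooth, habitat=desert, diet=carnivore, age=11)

Match, No match, Match, Match, Match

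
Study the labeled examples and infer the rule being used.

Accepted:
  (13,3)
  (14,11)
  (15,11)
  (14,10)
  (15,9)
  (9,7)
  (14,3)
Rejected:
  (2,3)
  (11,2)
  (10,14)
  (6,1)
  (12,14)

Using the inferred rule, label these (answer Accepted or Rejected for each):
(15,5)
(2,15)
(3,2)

The common property of the 'Accepted' items is: first > second AND sum ≥ 16. No 'Rejected' item has it.
(15,5) — 15 > 5, 15+5 = 20, hence Accepted.
(2,15) — 2 < 15, 2+15 = 17, hence Rejected.
(3,2) — 3 > 2, 3+2 = 5, hence Rejected.

Accepted, Rejected, Rejected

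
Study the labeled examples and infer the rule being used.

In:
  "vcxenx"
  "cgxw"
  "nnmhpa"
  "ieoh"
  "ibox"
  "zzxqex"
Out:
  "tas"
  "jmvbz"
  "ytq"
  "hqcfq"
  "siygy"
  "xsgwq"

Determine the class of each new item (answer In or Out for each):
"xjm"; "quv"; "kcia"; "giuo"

Out, Out, In, In

All 'In' examples share one property — even length — and every 'Out' example lacks it.
"xjm": length 3, lacks this property → Out. "quv": length 3, lacks this property → Out. "kcia": length 4, checks out → In. "giuo": length 4, checks out → In.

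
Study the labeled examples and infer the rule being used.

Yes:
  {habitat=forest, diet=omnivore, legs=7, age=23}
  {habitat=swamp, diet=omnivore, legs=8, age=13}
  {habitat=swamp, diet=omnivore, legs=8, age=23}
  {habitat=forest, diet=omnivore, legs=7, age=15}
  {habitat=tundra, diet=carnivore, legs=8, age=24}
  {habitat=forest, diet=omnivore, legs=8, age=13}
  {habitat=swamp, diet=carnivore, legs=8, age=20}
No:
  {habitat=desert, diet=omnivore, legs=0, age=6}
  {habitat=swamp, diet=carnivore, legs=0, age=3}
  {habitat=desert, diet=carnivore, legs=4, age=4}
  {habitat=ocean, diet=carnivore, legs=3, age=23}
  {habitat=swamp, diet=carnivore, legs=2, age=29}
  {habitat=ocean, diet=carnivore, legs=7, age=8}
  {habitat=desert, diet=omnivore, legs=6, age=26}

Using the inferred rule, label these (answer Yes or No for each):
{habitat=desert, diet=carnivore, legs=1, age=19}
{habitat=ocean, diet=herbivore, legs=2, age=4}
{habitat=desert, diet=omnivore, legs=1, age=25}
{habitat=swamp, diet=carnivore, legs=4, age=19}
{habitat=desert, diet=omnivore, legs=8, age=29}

The simplest hypothesis consistent with all the labels is: age ≥ 13 AND legs ≥ 7.

No, No, No, No, Yes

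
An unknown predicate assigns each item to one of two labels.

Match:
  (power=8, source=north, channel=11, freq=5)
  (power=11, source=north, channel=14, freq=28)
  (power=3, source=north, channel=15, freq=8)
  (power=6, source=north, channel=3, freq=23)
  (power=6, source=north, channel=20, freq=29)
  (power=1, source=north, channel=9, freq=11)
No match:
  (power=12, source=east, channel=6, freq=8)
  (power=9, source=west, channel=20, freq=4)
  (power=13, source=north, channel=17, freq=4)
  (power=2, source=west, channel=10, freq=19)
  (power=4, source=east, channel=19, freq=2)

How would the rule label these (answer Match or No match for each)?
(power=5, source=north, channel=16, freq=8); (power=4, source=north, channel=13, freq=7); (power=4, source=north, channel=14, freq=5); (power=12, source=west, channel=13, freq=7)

'Match' ⟺ source is north AND freq ≥ 5.

Match, Match, Match, No match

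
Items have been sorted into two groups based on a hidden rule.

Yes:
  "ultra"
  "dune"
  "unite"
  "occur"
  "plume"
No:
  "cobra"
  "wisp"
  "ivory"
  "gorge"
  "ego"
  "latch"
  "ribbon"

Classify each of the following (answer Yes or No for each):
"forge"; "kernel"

All 'Yes' examples share one property — contains 'u' — and every 'No' example lacks it.

No, No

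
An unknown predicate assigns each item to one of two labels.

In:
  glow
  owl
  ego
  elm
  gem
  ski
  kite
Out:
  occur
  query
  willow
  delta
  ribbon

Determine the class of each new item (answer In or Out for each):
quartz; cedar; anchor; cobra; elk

The common property of the 'In' items is: length ≤ 4. No 'Out' item has it.
quartz — length 6, hence Out. cedar — length 5, hence Out. anchor — length 6, hence Out. cobra — length 5, hence Out. elk — length 3, hence In.

Out, Out, Out, Out, In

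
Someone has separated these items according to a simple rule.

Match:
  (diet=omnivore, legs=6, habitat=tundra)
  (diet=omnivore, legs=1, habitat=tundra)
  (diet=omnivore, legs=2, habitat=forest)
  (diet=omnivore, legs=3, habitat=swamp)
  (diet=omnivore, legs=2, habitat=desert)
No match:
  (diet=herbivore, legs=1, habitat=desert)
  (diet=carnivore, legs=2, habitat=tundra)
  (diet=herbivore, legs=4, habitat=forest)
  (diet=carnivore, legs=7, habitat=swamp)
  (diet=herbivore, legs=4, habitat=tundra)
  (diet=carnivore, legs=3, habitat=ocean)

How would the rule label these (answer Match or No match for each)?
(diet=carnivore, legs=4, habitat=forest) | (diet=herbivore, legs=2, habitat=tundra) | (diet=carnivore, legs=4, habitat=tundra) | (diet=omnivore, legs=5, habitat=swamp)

A rule that fits every label: diet is omnivore — true of each 'Match' example, false of each 'No match' one.
(diet=carnivore, legs=4, habitat=forest): diet is carnivore — fails this test, so No match.
(diet=herbivore, legs=2, habitat=tundra): diet is herbivore — fails this test, so No match.
(diet=carnivore, legs=4, habitat=tundra): diet is carnivore — fails this test, so No match.
(diet=omnivore, legs=5, habitat=swamp): diet is omnivore — checks out, so Match.

No match, No match, No match, Match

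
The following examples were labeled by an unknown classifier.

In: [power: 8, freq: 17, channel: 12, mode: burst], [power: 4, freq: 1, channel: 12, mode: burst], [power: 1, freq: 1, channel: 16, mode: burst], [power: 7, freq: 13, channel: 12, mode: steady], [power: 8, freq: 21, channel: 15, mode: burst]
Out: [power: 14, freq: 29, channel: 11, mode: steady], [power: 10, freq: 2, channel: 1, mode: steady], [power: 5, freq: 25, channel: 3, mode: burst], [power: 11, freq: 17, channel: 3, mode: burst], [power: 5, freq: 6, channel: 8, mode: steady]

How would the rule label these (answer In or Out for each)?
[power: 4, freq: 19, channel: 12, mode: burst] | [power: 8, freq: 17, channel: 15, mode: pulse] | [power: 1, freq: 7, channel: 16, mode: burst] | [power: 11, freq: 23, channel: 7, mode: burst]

In, In, In, Out

One predicate separates the groups cleanly: channel ≥ 12.
[power: 4, freq: 19, channel: 12, mode: burst] → channel = 12 → In. [power: 8, freq: 17, channel: 15, mode: pulse] → channel = 15 → In. [power: 1, freq: 7, channel: 16, mode: burst] → channel = 16 → In. [power: 11, freq: 23, channel: 7, mode: burst] → channel = 7 → Out.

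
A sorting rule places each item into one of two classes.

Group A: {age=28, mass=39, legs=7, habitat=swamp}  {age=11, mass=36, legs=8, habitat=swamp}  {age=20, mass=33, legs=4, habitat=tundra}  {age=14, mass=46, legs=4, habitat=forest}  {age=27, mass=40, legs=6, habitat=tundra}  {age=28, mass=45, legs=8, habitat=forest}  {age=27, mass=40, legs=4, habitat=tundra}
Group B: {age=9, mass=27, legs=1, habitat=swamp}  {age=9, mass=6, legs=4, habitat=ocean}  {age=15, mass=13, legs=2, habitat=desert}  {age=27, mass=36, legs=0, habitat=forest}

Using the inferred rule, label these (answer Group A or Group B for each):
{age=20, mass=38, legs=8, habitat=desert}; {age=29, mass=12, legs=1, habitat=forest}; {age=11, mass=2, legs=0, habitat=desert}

The common property of the 'Group A' items is: age ≥ 11 AND legs ≥ 4. No 'Group B' item has it.

Group A, Group B, Group B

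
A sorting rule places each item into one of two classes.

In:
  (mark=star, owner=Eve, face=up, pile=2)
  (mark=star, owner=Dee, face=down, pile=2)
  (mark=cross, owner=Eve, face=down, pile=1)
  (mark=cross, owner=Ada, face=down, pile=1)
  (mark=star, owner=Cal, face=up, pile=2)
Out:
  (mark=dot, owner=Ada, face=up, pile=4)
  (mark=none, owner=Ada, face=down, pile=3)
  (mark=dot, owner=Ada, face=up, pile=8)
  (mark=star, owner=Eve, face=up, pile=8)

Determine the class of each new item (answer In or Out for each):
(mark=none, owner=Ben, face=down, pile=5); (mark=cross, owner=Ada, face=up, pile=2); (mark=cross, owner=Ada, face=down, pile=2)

Out, In, In

The rule appears to be: pile ≤ 2.
(mark=none, owner=Ben, face=down, pile=5) → pile = 5 → Out. (mark=cross, owner=Ada, face=up, pile=2) → pile = 2 → In. (mark=cross, owner=Ada, face=down, pile=2) → pile = 2 → In.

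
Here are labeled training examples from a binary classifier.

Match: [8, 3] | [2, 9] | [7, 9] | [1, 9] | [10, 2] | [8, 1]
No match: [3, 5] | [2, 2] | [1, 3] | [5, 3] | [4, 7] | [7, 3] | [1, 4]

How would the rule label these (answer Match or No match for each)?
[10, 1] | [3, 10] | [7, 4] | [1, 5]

The rule appears to be: max ≥ 8.
[10, 1] → max 10 → Match.
[3, 10] → max 10 → Match.
[7, 4] → max 7 → No match.
[1, 5] → max 5 → No match.

Match, Match, No match, No match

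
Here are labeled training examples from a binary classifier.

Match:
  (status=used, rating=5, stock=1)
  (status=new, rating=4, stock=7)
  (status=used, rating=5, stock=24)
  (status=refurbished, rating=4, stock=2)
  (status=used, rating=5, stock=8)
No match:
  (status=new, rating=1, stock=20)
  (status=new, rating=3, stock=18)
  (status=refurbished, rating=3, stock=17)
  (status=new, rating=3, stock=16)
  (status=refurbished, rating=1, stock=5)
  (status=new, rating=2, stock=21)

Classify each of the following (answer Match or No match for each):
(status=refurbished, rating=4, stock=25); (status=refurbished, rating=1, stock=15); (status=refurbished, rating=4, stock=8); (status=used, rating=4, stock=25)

The pattern is that an item is 'Match' exactly when: rating ≥ 4.
(status=refurbished, rating=4, stock=25): rating = 4, has this property → Match.
(status=refurbished, rating=1, stock=15): rating = 1, does not fit → No match.
(status=refurbished, rating=4, stock=8): rating = 4, has this property → Match.
(status=used, rating=4, stock=25): rating = 4, has this property → Match.

Match, No match, Match, Match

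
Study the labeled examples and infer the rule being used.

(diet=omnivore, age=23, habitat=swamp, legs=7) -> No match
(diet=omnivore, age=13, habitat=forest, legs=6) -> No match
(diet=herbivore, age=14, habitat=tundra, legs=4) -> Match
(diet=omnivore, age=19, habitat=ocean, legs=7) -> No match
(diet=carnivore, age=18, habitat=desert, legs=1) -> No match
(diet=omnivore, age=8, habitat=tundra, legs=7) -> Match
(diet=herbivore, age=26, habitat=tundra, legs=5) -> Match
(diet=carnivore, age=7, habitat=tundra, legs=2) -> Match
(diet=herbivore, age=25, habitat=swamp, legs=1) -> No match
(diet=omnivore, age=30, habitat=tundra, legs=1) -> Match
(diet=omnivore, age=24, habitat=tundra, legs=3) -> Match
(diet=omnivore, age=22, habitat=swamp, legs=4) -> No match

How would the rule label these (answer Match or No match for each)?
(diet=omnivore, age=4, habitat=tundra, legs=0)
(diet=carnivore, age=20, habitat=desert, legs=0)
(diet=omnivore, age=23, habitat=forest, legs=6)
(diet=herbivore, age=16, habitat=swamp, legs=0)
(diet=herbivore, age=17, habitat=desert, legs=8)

Match, No match, No match, No match, No match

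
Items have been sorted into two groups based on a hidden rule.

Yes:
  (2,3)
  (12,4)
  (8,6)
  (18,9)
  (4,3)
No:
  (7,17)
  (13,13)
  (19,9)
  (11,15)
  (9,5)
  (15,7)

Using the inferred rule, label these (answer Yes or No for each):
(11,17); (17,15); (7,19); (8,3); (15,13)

No, No, No, Yes, No

One predicate separates the groups cleanly: first is even.
(11,17) → first 11 → No. (17,15) → first 17 → No. (7,19) → first 7 → No. (8,3) → first 8 → Yes. (15,13) → first 15 → No.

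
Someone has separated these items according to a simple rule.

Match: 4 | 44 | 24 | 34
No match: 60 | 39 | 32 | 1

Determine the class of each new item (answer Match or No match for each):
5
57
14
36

No match, No match, Match, No match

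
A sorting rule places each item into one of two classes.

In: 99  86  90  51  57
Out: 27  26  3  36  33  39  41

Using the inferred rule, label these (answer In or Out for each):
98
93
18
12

In, In, Out, Out

A rule that fits every label: at least 51 — true of each 'In' example, false of each 'Out' one.
In: 98, since 98 ≥ 51. In: 93, since 93 ≥ 51. Out: 18, since 18 < 51. Out: 12, since 12 < 51.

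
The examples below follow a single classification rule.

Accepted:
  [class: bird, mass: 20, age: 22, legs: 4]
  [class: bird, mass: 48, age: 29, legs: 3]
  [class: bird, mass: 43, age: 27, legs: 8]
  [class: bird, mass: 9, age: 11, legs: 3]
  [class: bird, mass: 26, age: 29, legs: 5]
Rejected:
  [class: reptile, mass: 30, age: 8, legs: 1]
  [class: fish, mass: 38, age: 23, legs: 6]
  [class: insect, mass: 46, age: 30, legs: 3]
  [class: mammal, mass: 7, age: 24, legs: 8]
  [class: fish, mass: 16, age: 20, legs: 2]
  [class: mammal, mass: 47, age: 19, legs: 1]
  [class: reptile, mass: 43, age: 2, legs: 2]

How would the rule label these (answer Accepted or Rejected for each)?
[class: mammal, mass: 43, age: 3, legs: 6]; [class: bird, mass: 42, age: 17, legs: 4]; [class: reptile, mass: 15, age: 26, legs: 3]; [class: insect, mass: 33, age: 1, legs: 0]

The common property of the 'Accepted' items is: class is bird. No 'Rejected' item has it.
Rejected: [class: mammal, mass: 43, age: 3, legs: 6], since class is mammal.
Accepted: [class: bird, mass: 42, age: 17, legs: 4], since class is bird.
Rejected: [class: reptile, mass: 15, age: 26, legs: 3], since class is reptile.
Rejected: [class: insect, mass: 33, age: 1, legs: 0], since class is insect.

Rejected, Accepted, Rejected, Rejected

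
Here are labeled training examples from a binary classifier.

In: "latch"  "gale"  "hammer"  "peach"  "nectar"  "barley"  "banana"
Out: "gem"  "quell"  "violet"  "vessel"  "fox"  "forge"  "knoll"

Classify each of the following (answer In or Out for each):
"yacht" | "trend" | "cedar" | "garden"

In, Out, In, In

The distinguishing property — contains 'a' — holds for all the 'In' cases and none of the 'Out' cases.
"yacht": has 'a', checks out → In.
"trend": no 'a', fails the rule → Out.
"cedar": has 'a', checks out → In.
"garden": has 'a', checks out → In.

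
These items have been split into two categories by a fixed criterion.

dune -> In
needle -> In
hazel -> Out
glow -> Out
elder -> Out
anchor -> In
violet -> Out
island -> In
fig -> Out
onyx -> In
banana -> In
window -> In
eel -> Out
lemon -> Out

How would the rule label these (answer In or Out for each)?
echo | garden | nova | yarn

Out, In, In, In

Rule: even length AND contains 'n'. This holds for each 'In' example and fails for each 'Out' one.
echo → length 4, no 'n' → Out. garden → length 6, has 'n' → In. nova → length 4, has 'n' → In. yarn → length 4, has 'n' → In.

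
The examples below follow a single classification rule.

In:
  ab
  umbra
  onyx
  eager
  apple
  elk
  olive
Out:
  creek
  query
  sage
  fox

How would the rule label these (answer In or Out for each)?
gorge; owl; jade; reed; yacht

Out, In, Out, Out, Out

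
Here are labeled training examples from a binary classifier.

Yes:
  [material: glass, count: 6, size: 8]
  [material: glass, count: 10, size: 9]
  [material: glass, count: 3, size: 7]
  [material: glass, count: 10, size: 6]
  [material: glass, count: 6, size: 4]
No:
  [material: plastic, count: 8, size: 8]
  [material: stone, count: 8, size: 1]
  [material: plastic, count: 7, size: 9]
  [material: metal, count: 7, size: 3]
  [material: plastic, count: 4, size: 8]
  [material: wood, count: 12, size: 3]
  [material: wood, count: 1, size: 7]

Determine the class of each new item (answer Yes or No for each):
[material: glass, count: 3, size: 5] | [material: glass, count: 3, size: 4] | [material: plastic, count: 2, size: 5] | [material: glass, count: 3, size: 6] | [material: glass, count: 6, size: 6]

Yes, Yes, No, Yes, Yes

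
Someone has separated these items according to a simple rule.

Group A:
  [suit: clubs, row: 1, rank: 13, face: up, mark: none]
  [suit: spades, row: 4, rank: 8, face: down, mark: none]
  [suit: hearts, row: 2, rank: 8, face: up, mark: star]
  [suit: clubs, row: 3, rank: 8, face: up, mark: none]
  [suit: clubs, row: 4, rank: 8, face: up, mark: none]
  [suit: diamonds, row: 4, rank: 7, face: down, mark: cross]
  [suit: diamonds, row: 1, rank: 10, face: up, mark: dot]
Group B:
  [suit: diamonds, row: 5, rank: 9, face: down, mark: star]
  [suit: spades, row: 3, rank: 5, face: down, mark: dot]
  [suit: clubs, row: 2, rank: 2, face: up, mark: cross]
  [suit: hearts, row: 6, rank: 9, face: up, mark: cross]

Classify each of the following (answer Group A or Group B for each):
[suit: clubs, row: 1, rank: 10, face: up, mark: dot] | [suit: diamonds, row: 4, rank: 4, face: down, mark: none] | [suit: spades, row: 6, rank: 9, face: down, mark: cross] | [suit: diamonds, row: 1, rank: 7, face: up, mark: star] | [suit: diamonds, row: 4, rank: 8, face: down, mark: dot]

The common property of the 'Group A' items is: rank ≥ 7 AND row ≤ 4. No 'Group B' item has it.
Group A: [suit: clubs, row: 1, rank: 10, face: up, mark: dot], since rank = 10, row = 1.
Group B: [suit: diamonds, row: 4, rank: 4, face: down, mark: none], since rank = 4, row = 4.
Group B: [suit: spades, row: 6, rank: 9, face: down, mark: cross], since rank = 9, row = 6.
Group A: [suit: diamonds, row: 1, rank: 7, face: up, mark: star], since rank = 7, row = 1.
Group A: [suit: diamonds, row: 4, rank: 8, face: down, mark: dot], since rank = 8, row = 4.

Group A, Group B, Group B, Group A, Group A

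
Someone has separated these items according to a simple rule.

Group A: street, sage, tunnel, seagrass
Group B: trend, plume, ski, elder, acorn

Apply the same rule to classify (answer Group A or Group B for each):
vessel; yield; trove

Group A, Group B, Group B

Checking candidate rules against both groups, what survives is: even length.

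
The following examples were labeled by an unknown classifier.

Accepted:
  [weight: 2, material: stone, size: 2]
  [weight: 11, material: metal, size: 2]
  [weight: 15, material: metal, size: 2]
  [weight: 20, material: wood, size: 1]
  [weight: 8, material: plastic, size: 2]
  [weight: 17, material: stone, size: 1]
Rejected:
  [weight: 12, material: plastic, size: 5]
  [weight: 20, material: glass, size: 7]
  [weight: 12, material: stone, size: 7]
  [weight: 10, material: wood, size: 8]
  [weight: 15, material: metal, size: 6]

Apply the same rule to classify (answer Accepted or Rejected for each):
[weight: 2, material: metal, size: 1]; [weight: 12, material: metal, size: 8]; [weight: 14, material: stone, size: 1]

Accepted, Rejected, Accepted

The simplest hypothesis consistent with all the labels is: size ≤ 2.
[weight: 2, material: metal, size: 1]: size = 1, fits → Accepted. [weight: 12, material: metal, size: 8]: size = 8, lacks this property → Rejected. [weight: 14, material: stone, size: 1]: size = 1, fits → Accepted.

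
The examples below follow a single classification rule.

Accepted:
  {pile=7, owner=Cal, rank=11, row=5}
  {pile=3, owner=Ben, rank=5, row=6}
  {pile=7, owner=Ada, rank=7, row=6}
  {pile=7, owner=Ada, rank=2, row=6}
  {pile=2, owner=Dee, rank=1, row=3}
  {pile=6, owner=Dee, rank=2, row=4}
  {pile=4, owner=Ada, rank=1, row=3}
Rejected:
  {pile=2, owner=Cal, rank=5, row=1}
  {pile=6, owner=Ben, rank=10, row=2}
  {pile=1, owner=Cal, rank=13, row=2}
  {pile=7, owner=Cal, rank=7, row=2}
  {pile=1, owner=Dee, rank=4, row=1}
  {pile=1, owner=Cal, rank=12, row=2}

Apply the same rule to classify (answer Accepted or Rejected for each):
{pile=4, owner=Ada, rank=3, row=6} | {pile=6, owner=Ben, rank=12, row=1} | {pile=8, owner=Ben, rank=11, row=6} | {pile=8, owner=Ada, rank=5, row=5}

'Accepted' ⟺ row ≥ 3.

Accepted, Rejected, Accepted, Accepted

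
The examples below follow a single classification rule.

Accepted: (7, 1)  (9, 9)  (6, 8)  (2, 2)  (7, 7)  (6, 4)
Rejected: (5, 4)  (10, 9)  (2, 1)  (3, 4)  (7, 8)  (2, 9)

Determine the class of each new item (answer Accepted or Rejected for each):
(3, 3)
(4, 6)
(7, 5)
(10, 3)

Comparing the two groups points to one rule — sum is even.
(3, 3): 3+3 = 6 — qualifies, so Accepted. (4, 6): 4+6 = 10 — qualifies, so Accepted. (7, 5): 7+5 = 12 — qualifies, so Accepted. (10, 3): 10+3 = 13 — doesn't match, so Rejected.

Accepted, Accepted, Accepted, Rejected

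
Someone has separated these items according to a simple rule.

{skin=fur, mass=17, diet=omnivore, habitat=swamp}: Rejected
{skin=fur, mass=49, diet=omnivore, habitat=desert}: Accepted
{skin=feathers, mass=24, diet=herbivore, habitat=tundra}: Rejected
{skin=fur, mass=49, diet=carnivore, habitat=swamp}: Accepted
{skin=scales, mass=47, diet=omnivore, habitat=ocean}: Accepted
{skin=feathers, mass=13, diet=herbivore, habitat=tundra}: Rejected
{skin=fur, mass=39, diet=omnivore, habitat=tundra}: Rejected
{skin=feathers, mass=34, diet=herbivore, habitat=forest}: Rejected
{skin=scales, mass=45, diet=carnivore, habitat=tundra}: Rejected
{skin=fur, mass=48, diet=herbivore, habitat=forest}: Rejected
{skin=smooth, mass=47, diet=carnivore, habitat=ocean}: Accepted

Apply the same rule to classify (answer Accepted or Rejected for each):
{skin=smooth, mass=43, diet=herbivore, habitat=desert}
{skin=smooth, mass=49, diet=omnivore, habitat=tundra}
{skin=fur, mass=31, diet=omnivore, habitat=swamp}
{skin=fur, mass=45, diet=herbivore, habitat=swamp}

All 'Accepted' examples share one property — habitat is ocean OR mass = 49 — and every 'Rejected' example lacks it.
{skin=smooth, mass=43, diet=herbivore, habitat=desert}: habitat is desert, mass = 43 — does not fit, so Rejected. {skin=smooth, mass=49, diet=omnivore, habitat=tundra}: habitat is tundra, mass = 49 — passes, so Accepted. {skin=fur, mass=31, diet=omnivore, habitat=swamp}: habitat is swamp, mass = 31 — does not fit, so Rejected. {skin=fur, mass=45, diet=herbivore, habitat=swamp}: habitat is swamp, mass = 45 — does not fit, so Rejected.

Rejected, Accepted, Rejected, Rejected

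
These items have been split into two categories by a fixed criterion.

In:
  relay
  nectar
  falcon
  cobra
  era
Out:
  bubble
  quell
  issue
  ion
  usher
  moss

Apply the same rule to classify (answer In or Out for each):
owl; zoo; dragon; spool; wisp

All 'In' examples share one property — contains 'a' — and every 'Out' example lacks it.
owl: Out (no 'a'). zoo: Out (no 'a'). dragon: In (has 'a'). spool: Out (no 'a'). wisp: Out (no 'a').

Out, Out, In, Out, Out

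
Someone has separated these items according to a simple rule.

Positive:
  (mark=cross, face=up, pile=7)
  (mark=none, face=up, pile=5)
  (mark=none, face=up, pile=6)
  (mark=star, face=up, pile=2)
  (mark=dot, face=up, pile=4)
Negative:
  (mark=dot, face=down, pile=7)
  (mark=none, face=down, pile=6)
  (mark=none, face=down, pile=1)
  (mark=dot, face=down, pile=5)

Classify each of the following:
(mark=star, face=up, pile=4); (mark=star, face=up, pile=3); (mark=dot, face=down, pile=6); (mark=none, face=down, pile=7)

Positive, Positive, Negative, Negative

The classifier is using: face is up.
(mark=star, face=up, pile=4) → face is up → Positive. (mark=star, face=up, pile=3) → face is up → Positive. (mark=dot, face=down, pile=6) → face is down → Negative. (mark=none, face=down, pile=7) → face is down → Negative.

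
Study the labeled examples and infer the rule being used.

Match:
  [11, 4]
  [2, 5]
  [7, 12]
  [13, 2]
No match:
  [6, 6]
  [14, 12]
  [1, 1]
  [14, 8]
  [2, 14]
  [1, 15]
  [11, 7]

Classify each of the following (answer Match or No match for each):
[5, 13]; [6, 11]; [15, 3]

The pattern is that an item is 'Match' exactly when: sum is odd.

No match, Match, No match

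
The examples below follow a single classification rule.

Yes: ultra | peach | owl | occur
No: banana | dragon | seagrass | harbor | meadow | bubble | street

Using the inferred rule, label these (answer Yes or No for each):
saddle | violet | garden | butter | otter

No, No, No, No, Yes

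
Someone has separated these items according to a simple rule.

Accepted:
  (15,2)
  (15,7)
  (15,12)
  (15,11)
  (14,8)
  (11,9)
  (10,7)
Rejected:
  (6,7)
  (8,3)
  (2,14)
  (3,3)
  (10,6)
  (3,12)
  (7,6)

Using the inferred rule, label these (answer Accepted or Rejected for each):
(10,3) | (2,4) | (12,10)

The simplest hypothesis consistent with all the labels is: sum ≥ 17.
(10,3) — 10+3 = 13, hence Rejected.
(2,4) — 2+4 = 6, hence Rejected.
(12,10) — 12+10 = 22, hence Accepted.

Rejected, Rejected, Accepted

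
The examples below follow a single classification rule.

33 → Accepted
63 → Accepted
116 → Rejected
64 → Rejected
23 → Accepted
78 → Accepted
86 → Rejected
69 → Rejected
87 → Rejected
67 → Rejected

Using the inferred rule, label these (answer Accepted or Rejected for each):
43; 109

Rule: ≡ 3 (mod 5). This holds for each 'Accepted' example and fails for each 'Rejected' one.
43: 43 mod 5 = 3, has this property → Accepted. 109: 109 mod 5 = 4, doesn't match → Rejected.

Accepted, Rejected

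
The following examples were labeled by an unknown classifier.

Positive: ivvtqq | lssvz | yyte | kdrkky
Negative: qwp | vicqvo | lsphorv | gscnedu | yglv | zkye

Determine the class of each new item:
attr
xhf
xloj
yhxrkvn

The pattern is that an item is 'Positive' exactly when: has a double letter.
attr: 'tt' doubled, satisfies this → Positive.
xhf: no doubled letter, does not satisfy this → Negative.
xloj: no doubled letter, does not satisfy this → Negative.
yhxrkvn: no doubled letter, does not satisfy this → Negative.

Positive, Negative, Negative, Negative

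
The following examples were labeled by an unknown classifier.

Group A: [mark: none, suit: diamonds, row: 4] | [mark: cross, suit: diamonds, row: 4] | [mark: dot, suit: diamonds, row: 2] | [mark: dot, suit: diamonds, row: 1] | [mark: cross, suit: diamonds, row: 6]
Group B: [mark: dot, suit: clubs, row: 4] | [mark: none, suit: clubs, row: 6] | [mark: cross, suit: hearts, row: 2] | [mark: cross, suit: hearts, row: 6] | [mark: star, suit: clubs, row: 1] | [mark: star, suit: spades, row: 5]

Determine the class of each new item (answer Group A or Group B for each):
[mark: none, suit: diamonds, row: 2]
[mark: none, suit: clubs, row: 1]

Group A, Group B

The pattern is that an item is 'Group A' exactly when: suit is diamonds.
[mark: none, suit: diamonds, row: 2]: suit is diamonds, fits → Group A.
[mark: none, suit: clubs, row: 1]: suit is clubs, does not pass → Group B.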